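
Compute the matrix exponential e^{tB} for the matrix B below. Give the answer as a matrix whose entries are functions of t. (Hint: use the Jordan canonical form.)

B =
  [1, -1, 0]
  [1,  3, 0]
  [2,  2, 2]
e^{tB} =
  [-t*exp(2*t) + exp(2*t), -t*exp(2*t), 0]
  [t*exp(2*t), t*exp(2*t) + exp(2*t), 0]
  [2*t*exp(2*t), 2*t*exp(2*t), exp(2*t)]

Strategy: write B = P · J · P⁻¹ where J is a Jordan canonical form, so e^{tB} = P · e^{tJ} · P⁻¹, and e^{tJ} can be computed block-by-block.

B has Jordan form
J =
  [2, 1, 0]
  [0, 2, 0]
  [0, 0, 2]
(up to reordering of blocks).

Per-block formulas:
  For a 1×1 block at λ = 2: exp(t · [2]) = [e^(2t)].
  For a 2×2 Jordan block J_2(2): exp(t · J_2(2)) = e^(2t)·(I + t·N), where N is the 2×2 nilpotent shift.

After assembling e^{tJ} and conjugating by P, we get:

e^{tB} =
  [-t*exp(2*t) + exp(2*t), -t*exp(2*t), 0]
  [t*exp(2*t), t*exp(2*t) + exp(2*t), 0]
  [2*t*exp(2*t), 2*t*exp(2*t), exp(2*t)]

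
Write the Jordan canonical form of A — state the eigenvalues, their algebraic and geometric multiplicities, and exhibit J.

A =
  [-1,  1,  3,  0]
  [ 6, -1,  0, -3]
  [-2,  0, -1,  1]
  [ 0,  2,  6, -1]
J_2(-1) ⊕ J_2(-1)

The characteristic polynomial is
  det(x·I − A) = x^4 + 4*x^3 + 6*x^2 + 4*x + 1 = (x + 1)^4

Eigenvalues and multiplicities (the geometric multiplicity of λ is n − rank(A − λI), which equals the number of Jordan blocks for λ):
  λ = -1: algebraic multiplicity = 4, geometric multiplicity = 2

Determining the block sizes for each eigenvalue:
  λ = -1: with am = 4 and gm = 2, the partition is not yet determined (e.g. several partitions of 4 into 2 parts exist). Let N = A − (-1)·I. Computing rank(N^1) = 2, rank(N^2) = 0; the number of blocks of size ≥ j is rank(N^{j−1}) − rank(N^j), giving [2, 2]. So we have 2 block(s) of size 2 → block sizes [2, 2]

Assembling the blocks gives a Jordan form
J =
  [-1,  1,  0,  0]
  [ 0, -1,  0,  0]
  [ 0,  0, -1,  1]
  [ 0,  0,  0, -1]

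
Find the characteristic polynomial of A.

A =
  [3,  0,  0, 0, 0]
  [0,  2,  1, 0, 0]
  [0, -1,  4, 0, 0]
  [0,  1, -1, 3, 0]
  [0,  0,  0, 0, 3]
x^5 - 15*x^4 + 90*x^3 - 270*x^2 + 405*x - 243

Expanding det(x·I − A) (e.g. by cofactor expansion or by noting that A is similar to its Jordan form J, which has the same characteristic polynomial as A) gives
  χ_A(x) = x^5 - 15*x^4 + 90*x^3 - 270*x^2 + 405*x - 243
which factors as (x - 3)^5. The eigenvalues (with algebraic multiplicities) are λ = 3 with multiplicity 5.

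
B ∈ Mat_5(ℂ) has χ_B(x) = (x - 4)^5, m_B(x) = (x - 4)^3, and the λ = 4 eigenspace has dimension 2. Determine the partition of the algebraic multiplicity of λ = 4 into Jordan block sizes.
Block sizes for λ = 4: [3, 2]

Step 1 — from the characteristic polynomial, algebraic multiplicity of λ = 4 is 5. From dim ker(B − (4)·I) = 2, there are exactly 2 Jordan blocks for λ = 4.
Step 2 — from the minimal polynomial, the factor (x − 4)^3 tells us the largest block for λ = 4 has size 3.
Step 3 — with total size 5, 2 blocks, and largest block 3, the block sizes (in nonincreasing order) are [3, 2].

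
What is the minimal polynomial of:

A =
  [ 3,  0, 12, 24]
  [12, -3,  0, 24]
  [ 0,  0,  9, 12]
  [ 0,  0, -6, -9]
x^2 - 9

The characteristic polynomial is χ_A(x) = (x - 3)^2*(x + 3)^2, so the eigenvalues are known. The minimal polynomial is
  m_A(x) = Π_λ (x − λ)^{k_λ}
where k_λ is the size of the *largest* Jordan block for λ (equivalently, the smallest k with (A − λI)^k v = 0 for every generalised eigenvector v of λ).

  λ = -3: largest Jordan block has size 1, contributing (x + 3)
  λ = 3: largest Jordan block has size 1, contributing (x − 3)

So m_A(x) = (x - 3)*(x + 3) = x^2 - 9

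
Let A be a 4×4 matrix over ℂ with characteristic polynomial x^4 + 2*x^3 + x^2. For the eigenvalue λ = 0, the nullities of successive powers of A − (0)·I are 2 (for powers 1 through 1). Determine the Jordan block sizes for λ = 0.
Block sizes for λ = 0: [1, 1]

From the dimensions of kernels of powers, the number of Jordan blocks of size at least j is d_j − d_{j−1} where d_j = dim ker(N^j) (with d_0 = 0). Computing the differences gives [2].
The number of blocks of size exactly k is (#blocks of size ≥ k) − (#blocks of size ≥ k + 1), so the partition is: 2 block(s) of size 1.
In nonincreasing order the block sizes are [1, 1].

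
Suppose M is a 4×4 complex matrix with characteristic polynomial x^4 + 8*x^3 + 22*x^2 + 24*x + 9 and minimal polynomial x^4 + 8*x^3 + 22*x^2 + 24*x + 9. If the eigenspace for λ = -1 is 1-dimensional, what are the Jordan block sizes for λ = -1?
Block sizes for λ = -1: [2]

Step 1 — from the characteristic polynomial, algebraic multiplicity of λ = -1 is 2. From dim ker(M − (-1)·I) = 1, there are exactly 1 Jordan blocks for λ = -1.
Step 2 — from the minimal polynomial, the factor (x + 1)^2 tells us the largest block for λ = -1 has size 2.
Step 3 — with total size 2, 1 blocks, and largest block 2, the block sizes (in nonincreasing order) are [2].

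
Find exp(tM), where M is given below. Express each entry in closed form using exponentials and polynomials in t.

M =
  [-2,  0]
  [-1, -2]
e^{tM} =
  [exp(-2*t), 0]
  [-t*exp(-2*t), exp(-2*t)]

Strategy: write M = P · J · P⁻¹ where J is a Jordan canonical form, so e^{tM} = P · e^{tJ} · P⁻¹, and e^{tJ} can be computed block-by-block.

M has Jordan form
J =
  [-2,  1]
  [ 0, -2]
(up to reordering of blocks).

Per-block formulas:
  For a 2×2 Jordan block J_2(-2): exp(t · J_2(-2)) = e^(-2t)·(I + t·N), where N is the 2×2 nilpotent shift.

After assembling e^{tJ} and conjugating by P, we get:

e^{tM} =
  [exp(-2*t), 0]
  [-t*exp(-2*t), exp(-2*t)]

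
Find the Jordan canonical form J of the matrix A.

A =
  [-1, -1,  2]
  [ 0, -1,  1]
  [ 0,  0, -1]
J_3(-1)

The characteristic polynomial is
  det(x·I − A) = x^3 + 3*x^2 + 3*x + 1 = (x + 1)^3

Eigenvalues and multiplicities (the geometric multiplicity of λ is n − rank(A − λI), which equals the number of Jordan blocks for λ):
  λ = -1: algebraic multiplicity = 3, geometric multiplicity = 1

Determining the block sizes for each eigenvalue:
  λ = -1: one block (gm = 1), so the single block has size am = 3 → block sizes [3]

Assembling the blocks gives a Jordan form
J =
  [-1,  1,  0]
  [ 0, -1,  1]
  [ 0,  0, -1]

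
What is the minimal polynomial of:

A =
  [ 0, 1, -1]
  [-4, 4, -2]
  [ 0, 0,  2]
x^2 - 4*x + 4

The characteristic polynomial is χ_A(x) = (x - 2)^3, so the eigenvalues are known. The minimal polynomial is
  m_A(x) = Π_λ (x − λ)^{k_λ}
where k_λ is the size of the *largest* Jordan block for λ (equivalently, the smallest k with (A − λI)^k v = 0 for every generalised eigenvector v of λ).

  λ = 2: largest Jordan block has size 2, contributing (x − 2)^2

So m_A(x) = (x - 2)^2 = x^2 - 4*x + 4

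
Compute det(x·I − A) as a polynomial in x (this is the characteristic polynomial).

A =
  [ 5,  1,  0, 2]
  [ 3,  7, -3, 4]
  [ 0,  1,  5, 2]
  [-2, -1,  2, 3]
x^4 - 20*x^3 + 150*x^2 - 500*x + 625

Expanding det(x·I − A) (e.g. by cofactor expansion or by noting that A is similar to its Jordan form J, which has the same characteristic polynomial as A) gives
  χ_A(x) = x^4 - 20*x^3 + 150*x^2 - 500*x + 625
which factors as (x - 5)^4. The eigenvalues (with algebraic multiplicities) are λ = 5 with multiplicity 4.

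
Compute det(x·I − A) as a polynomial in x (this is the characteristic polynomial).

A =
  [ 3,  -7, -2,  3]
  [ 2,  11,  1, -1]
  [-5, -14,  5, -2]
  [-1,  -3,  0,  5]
x^4 - 24*x^3 + 216*x^2 - 864*x + 1296

Expanding det(x·I − A) (e.g. by cofactor expansion or by noting that A is similar to its Jordan form J, which has the same characteristic polynomial as A) gives
  χ_A(x) = x^4 - 24*x^3 + 216*x^2 - 864*x + 1296
which factors as (x - 6)^4. The eigenvalues (with algebraic multiplicities) are λ = 6 with multiplicity 4.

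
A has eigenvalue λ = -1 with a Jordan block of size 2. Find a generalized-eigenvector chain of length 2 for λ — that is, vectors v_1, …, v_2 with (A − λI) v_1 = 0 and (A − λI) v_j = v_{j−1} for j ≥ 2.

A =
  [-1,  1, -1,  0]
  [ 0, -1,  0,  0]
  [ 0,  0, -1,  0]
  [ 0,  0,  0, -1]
A Jordan chain for λ = -1 of length 2:
v_1 = (1, 0, 0, 0)ᵀ
v_2 = (0, 1, 0, 0)ᵀ

Let N = A − (-1)·I. We want v_2 with N^2 v_2 = 0 but N^1 v_2 ≠ 0; then v_{j-1} := N · v_j for j = 2, …, 2.

Pick v_2 = (0, 1, 0, 0)ᵀ.
Then v_1 = N · v_2 = (1, 0, 0, 0)ᵀ.

Sanity check: (A − (-1)·I) v_1 = (0, 0, 0, 0)ᵀ = 0. ✓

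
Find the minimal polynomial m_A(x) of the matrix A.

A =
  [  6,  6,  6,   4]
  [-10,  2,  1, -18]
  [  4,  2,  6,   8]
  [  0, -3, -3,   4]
x^4 - 18*x^3 + 120*x^2 - 352*x + 384

The characteristic polynomial is χ_A(x) = (x - 6)*(x - 4)^3, so the eigenvalues are known. The minimal polynomial is
  m_A(x) = Π_λ (x − λ)^{k_λ}
where k_λ is the size of the *largest* Jordan block for λ (equivalently, the smallest k with (A − λI)^k v = 0 for every generalised eigenvector v of λ).

  λ = 4: largest Jordan block has size 3, contributing (x − 4)^3
  λ = 6: largest Jordan block has size 1, contributing (x − 6)

So m_A(x) = (x - 6)*(x - 4)^3 = x^4 - 18*x^3 + 120*x^2 - 352*x + 384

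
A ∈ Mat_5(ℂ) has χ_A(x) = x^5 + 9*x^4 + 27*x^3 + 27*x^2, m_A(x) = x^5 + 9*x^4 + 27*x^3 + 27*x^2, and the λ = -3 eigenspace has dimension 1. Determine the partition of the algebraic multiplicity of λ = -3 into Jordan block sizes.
Block sizes for λ = -3: [3]

Step 1 — from the characteristic polynomial, algebraic multiplicity of λ = -3 is 3. From dim ker(A − (-3)·I) = 1, there are exactly 1 Jordan blocks for λ = -3.
Step 2 — from the minimal polynomial, the factor (x + 3)^3 tells us the largest block for λ = -3 has size 3.
Step 3 — with total size 3, 1 blocks, and largest block 3, the block sizes (in nonincreasing order) are [3].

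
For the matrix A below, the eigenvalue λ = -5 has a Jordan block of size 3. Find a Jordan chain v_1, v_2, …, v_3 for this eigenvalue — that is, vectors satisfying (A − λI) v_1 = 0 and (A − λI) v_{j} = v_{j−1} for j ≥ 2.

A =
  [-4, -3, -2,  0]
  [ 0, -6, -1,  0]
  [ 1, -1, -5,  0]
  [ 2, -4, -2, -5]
A Jordan chain for λ = -5 of length 3:
v_1 = (-1, -1, 1, 0)ᵀ
v_2 = (1, 0, 1, 2)ᵀ
v_3 = (1, 0, 0, 0)ᵀ

Let N = A − (-5)·I. We want v_3 with N^3 v_3 = 0 but N^2 v_3 ≠ 0; then v_{j-1} := N · v_j for j = 3, …, 2.

Pick v_3 = (1, 0, 0, 0)ᵀ.
Then v_2 = N · v_3 = (1, 0, 1, 2)ᵀ.
Then v_1 = N · v_2 = (-1, -1, 1, 0)ᵀ.

Sanity check: (A − (-5)·I) v_1 = (0, 0, 0, 0)ᵀ = 0. ✓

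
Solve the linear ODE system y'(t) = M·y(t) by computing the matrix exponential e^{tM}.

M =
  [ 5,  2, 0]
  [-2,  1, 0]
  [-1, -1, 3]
e^{tM} =
  [2*t*exp(3*t) + exp(3*t), 2*t*exp(3*t), 0]
  [-2*t*exp(3*t), -2*t*exp(3*t) + exp(3*t), 0]
  [-t*exp(3*t), -t*exp(3*t), exp(3*t)]

Strategy: write M = P · J · P⁻¹ where J is a Jordan canonical form, so e^{tM} = P · e^{tJ} · P⁻¹, and e^{tJ} can be computed block-by-block.

M has Jordan form
J =
  [3, 1, 0]
  [0, 3, 0]
  [0, 0, 3]
(up to reordering of blocks).

Per-block formulas:
  For a 1×1 block at λ = 3: exp(t · [3]) = [e^(3t)].
  For a 2×2 Jordan block J_2(3): exp(t · J_2(3)) = e^(3t)·(I + t·N), where N is the 2×2 nilpotent shift.

After assembling e^{tJ} and conjugating by P, we get:

e^{tM} =
  [2*t*exp(3*t) + exp(3*t), 2*t*exp(3*t), 0]
  [-2*t*exp(3*t), -2*t*exp(3*t) + exp(3*t), 0]
  [-t*exp(3*t), -t*exp(3*t), exp(3*t)]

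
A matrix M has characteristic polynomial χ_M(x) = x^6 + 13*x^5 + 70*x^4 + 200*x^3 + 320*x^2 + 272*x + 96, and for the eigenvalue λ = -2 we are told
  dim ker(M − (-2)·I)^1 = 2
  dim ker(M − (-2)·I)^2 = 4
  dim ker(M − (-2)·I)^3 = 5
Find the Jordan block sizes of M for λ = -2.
Block sizes for λ = -2: [3, 2]

From the dimensions of kernels of powers, the number of Jordan blocks of size at least j is d_j − d_{j−1} where d_j = dim ker(N^j) (with d_0 = 0). Computing the differences gives [2, 2, 1].
The number of blocks of size exactly k is (#blocks of size ≥ k) − (#blocks of size ≥ k + 1), so the partition is: 1 block(s) of size 2, 1 block(s) of size 3.
In nonincreasing order the block sizes are [3, 2].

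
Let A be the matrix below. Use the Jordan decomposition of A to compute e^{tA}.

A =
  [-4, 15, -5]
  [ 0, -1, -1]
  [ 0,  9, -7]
e^{tA} =
  [exp(-4*t), 15*t*exp(-4*t), -5*t*exp(-4*t)]
  [0, 3*t*exp(-4*t) + exp(-4*t), -t*exp(-4*t)]
  [0, 9*t*exp(-4*t), -3*t*exp(-4*t) + exp(-4*t)]

Strategy: write A = P · J · P⁻¹ where J is a Jordan canonical form, so e^{tA} = P · e^{tJ} · P⁻¹, and e^{tJ} can be computed block-by-block.

A has Jordan form
J =
  [-4,  1,  0]
  [ 0, -4,  0]
  [ 0,  0, -4]
(up to reordering of blocks).

Per-block formulas:
  For a 2×2 Jordan block J_2(-4): exp(t · J_2(-4)) = e^(-4t)·(I + t·N), where N is the 2×2 nilpotent shift.
  For a 1×1 block at λ = -4: exp(t · [-4]) = [e^(-4t)].

After assembling e^{tJ} and conjugating by P, we get:

e^{tA} =
  [exp(-4*t), 15*t*exp(-4*t), -5*t*exp(-4*t)]
  [0, 3*t*exp(-4*t) + exp(-4*t), -t*exp(-4*t)]
  [0, 9*t*exp(-4*t), -3*t*exp(-4*t) + exp(-4*t)]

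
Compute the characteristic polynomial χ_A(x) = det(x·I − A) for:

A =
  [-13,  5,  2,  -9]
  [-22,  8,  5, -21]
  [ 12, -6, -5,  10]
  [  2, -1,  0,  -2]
x^4 + 12*x^3 + 54*x^2 + 108*x + 81

Expanding det(x·I − A) (e.g. by cofactor expansion or by noting that A is similar to its Jordan form J, which has the same characteristic polynomial as A) gives
  χ_A(x) = x^4 + 12*x^3 + 54*x^2 + 108*x + 81
which factors as (x + 3)^4. The eigenvalues (with algebraic multiplicities) are λ = -3 with multiplicity 4.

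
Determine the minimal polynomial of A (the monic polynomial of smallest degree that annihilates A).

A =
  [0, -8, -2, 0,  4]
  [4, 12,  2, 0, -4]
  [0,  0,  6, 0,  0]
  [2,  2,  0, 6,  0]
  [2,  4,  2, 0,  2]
x^2 - 10*x + 24

The characteristic polynomial is χ_A(x) = (x - 6)^3*(x - 4)^2, so the eigenvalues are known. The minimal polynomial is
  m_A(x) = Π_λ (x − λ)^{k_λ}
where k_λ is the size of the *largest* Jordan block for λ (equivalently, the smallest k with (A − λI)^k v = 0 for every generalised eigenvector v of λ).

  λ = 4: largest Jordan block has size 1, contributing (x − 4)
  λ = 6: largest Jordan block has size 1, contributing (x − 6)

So m_A(x) = (x - 6)*(x - 4) = x^2 - 10*x + 24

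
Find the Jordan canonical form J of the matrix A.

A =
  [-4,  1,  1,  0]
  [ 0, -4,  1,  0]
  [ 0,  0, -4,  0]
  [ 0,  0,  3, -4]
J_3(-4) ⊕ J_1(-4)

The characteristic polynomial is
  det(x·I − A) = x^4 + 16*x^3 + 96*x^2 + 256*x + 256 = (x + 4)^4

Eigenvalues and multiplicities (the geometric multiplicity of λ is n − rank(A − λI), which equals the number of Jordan blocks for λ):
  λ = -4: algebraic multiplicity = 4, geometric multiplicity = 2

Determining the block sizes for each eigenvalue:
  λ = -4: with am = 4 and gm = 2, the partition is not yet determined (e.g. several partitions of 4 into 2 parts exist). Let N = A − (-4)·I. Computing rank(N^1) = 2, rank(N^2) = 1, rank(N^3) = 0; the number of blocks of size ≥ j is rank(N^{j−1}) − rank(N^j), giving [2, 1, 1]. So we have 1 block(s) of size 3, 1 block(s) of size 1 → block sizes [3, 1]

Assembling the blocks gives a Jordan form
J =
  [-4,  1,  0,  0]
  [ 0, -4,  1,  0]
  [ 0,  0, -4,  0]
  [ 0,  0,  0, -4]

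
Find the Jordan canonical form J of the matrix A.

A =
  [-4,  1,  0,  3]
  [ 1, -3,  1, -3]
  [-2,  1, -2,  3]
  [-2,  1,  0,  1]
J_3(-2) ⊕ J_1(-2)

The characteristic polynomial is
  det(x·I − A) = x^4 + 8*x^3 + 24*x^2 + 32*x + 16 = (x + 2)^4

Eigenvalues and multiplicities (the geometric multiplicity of λ is n − rank(A − λI), which equals the number of Jordan blocks for λ):
  λ = -2: algebraic multiplicity = 4, geometric multiplicity = 2

Determining the block sizes for each eigenvalue:
  λ = -2: with am = 4 and gm = 2, the partition is not yet determined (e.g. several partitions of 4 into 2 parts exist). Let N = A − (-2)·I. Computing rank(N^1) = 2, rank(N^2) = 1, rank(N^3) = 0; the number of blocks of size ≥ j is rank(N^{j−1}) − rank(N^j), giving [2, 1, 1]. So we have 1 block(s) of size 3, 1 block(s) of size 1 → block sizes [3, 1]

Assembling the blocks gives a Jordan form
J =
  [-2,  1,  0,  0]
  [ 0, -2,  1,  0]
  [ 0,  0, -2,  0]
  [ 0,  0,  0, -2]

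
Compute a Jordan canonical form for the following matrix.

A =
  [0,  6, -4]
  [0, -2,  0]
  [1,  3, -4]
J_2(-2) ⊕ J_1(-2)

The characteristic polynomial is
  det(x·I − A) = x^3 + 6*x^2 + 12*x + 8 = (x + 2)^3

Eigenvalues and multiplicities (the geometric multiplicity of λ is n − rank(A − λI), which equals the number of Jordan blocks for λ):
  λ = -2: algebraic multiplicity = 3, geometric multiplicity = 2

Determining the block sizes for each eigenvalue:
  λ = -2: 2 blocks summing to 3 forces exactly one block of size 2 and the rest size 1 → block sizes [2, 1]

Assembling the blocks gives a Jordan form
J =
  [-2,  1,  0]
  [ 0, -2,  0]
  [ 0,  0, -2]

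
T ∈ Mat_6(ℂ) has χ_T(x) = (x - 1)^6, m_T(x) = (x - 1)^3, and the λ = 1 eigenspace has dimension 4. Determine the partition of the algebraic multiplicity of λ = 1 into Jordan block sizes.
Block sizes for λ = 1: [3, 1, 1, 1]

Step 1 — from the characteristic polynomial, algebraic multiplicity of λ = 1 is 6. From dim ker(T − (1)·I) = 4, there are exactly 4 Jordan blocks for λ = 1.
Step 2 — from the minimal polynomial, the factor (x − 1)^3 tells us the largest block for λ = 1 has size 3.
Step 3 — with total size 6, 4 blocks, and largest block 3, the block sizes (in nonincreasing order) are [3, 1, 1, 1].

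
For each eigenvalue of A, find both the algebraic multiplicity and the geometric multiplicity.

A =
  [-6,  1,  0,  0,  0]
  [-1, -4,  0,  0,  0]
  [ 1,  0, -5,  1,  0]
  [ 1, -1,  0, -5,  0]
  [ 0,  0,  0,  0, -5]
λ = -5: alg = 5, geom = 3

Step 1 — factor the characteristic polynomial to read off the algebraic multiplicities:
  χ_A(x) = (x + 5)^5

Step 2 — compute geometric multiplicities via the rank-nullity identity g(λ) = n − rank(A − λI):
  rank(A − (-5)·I) = 2, so dim ker(A − (-5)·I) = n − 2 = 3

Summary:
  λ = -5: algebraic multiplicity = 5, geometric multiplicity = 3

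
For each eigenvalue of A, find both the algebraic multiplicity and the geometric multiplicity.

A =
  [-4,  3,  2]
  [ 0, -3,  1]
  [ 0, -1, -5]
λ = -4: alg = 3, geom = 1

Step 1 — factor the characteristic polynomial to read off the algebraic multiplicities:
  χ_A(x) = (x + 4)^3

Step 2 — compute geometric multiplicities via the rank-nullity identity g(λ) = n − rank(A − λI):
  rank(A − (-4)·I) = 2, so dim ker(A − (-4)·I) = n − 2 = 1

Summary:
  λ = -4: algebraic multiplicity = 3, geometric multiplicity = 1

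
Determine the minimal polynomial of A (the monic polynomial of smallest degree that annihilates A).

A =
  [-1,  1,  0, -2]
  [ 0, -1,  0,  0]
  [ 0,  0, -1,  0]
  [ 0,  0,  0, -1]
x^2 + 2*x + 1

The characteristic polynomial is χ_A(x) = (x + 1)^4, so the eigenvalues are known. The minimal polynomial is
  m_A(x) = Π_λ (x − λ)^{k_λ}
where k_λ is the size of the *largest* Jordan block for λ (equivalently, the smallest k with (A − λI)^k v = 0 for every generalised eigenvector v of λ).

  λ = -1: largest Jordan block has size 2, contributing (x + 1)^2

So m_A(x) = (x + 1)^2 = x^2 + 2*x + 1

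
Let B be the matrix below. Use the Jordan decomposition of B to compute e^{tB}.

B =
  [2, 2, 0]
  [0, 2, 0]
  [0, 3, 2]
e^{tB} =
  [exp(2*t), 2*t*exp(2*t), 0]
  [0, exp(2*t), 0]
  [0, 3*t*exp(2*t), exp(2*t)]

Strategy: write B = P · J · P⁻¹ where J is a Jordan canonical form, so e^{tB} = P · e^{tJ} · P⁻¹, and e^{tJ} can be computed block-by-block.

B has Jordan form
J =
  [2, 1, 0]
  [0, 2, 0]
  [0, 0, 2]
(up to reordering of blocks).

Per-block formulas:
  For a 2×2 Jordan block J_2(2): exp(t · J_2(2)) = e^(2t)·(I + t·N), where N is the 2×2 nilpotent shift.
  For a 1×1 block at λ = 2: exp(t · [2]) = [e^(2t)].

After assembling e^{tJ} and conjugating by P, we get:

e^{tB} =
  [exp(2*t), 2*t*exp(2*t), 0]
  [0, exp(2*t), 0]
  [0, 3*t*exp(2*t), exp(2*t)]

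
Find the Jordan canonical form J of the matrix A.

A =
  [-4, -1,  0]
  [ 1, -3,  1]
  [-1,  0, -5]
J_3(-4)

The characteristic polynomial is
  det(x·I − A) = x^3 + 12*x^2 + 48*x + 64 = (x + 4)^3

Eigenvalues and multiplicities (the geometric multiplicity of λ is n − rank(A − λI), which equals the number of Jordan blocks for λ):
  λ = -4: algebraic multiplicity = 3, geometric multiplicity = 1

Determining the block sizes for each eigenvalue:
  λ = -4: one block (gm = 1), so the single block has size am = 3 → block sizes [3]

Assembling the blocks gives a Jordan form
J =
  [-4,  1,  0]
  [ 0, -4,  1]
  [ 0,  0, -4]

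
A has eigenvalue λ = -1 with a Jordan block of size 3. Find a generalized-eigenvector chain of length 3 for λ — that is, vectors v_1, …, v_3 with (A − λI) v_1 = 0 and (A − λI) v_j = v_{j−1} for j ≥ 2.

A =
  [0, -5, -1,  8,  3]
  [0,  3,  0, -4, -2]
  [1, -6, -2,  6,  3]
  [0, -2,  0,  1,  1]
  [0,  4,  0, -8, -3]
A Jordan chain for λ = -1 of length 3:
v_1 = (1, 0, 1, 0, 0)ᵀ
v_2 = (1, 0, 0, 0, 0)ᵀ
v_3 = (0, 1, 0, 0, 2)ᵀ

Let N = A − (-1)·I. We want v_3 with N^3 v_3 = 0 but N^2 v_3 ≠ 0; then v_{j-1} := N · v_j for j = 3, …, 2.

Pick v_3 = (0, 1, 0, 0, 2)ᵀ.
Then v_2 = N · v_3 = (1, 0, 0, 0, 0)ᵀ.
Then v_1 = N · v_2 = (1, 0, 1, 0, 0)ᵀ.

Sanity check: (A − (-1)·I) v_1 = (0, 0, 0, 0, 0)ᵀ = 0. ✓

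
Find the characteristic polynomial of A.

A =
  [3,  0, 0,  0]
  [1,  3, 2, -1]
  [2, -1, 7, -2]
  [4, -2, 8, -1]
x^4 - 12*x^3 + 54*x^2 - 108*x + 81

Expanding det(x·I − A) (e.g. by cofactor expansion or by noting that A is similar to its Jordan form J, which has the same characteristic polynomial as A) gives
  χ_A(x) = x^4 - 12*x^3 + 54*x^2 - 108*x + 81
which factors as (x - 3)^4. The eigenvalues (with algebraic multiplicities) are λ = 3 with multiplicity 4.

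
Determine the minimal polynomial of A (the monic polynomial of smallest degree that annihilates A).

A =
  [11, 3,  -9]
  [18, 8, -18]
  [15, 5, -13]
x^2 - 4*x + 4

The characteristic polynomial is χ_A(x) = (x - 2)^3, so the eigenvalues are known. The minimal polynomial is
  m_A(x) = Π_λ (x − λ)^{k_λ}
where k_λ is the size of the *largest* Jordan block for λ (equivalently, the smallest k with (A − λI)^k v = 0 for every generalised eigenvector v of λ).

  λ = 2: largest Jordan block has size 2, contributing (x − 2)^2

So m_A(x) = (x - 2)^2 = x^2 - 4*x + 4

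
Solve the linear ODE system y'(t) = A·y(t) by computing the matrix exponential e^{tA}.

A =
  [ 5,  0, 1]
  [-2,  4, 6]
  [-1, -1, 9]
e^{tA} =
  [-t*exp(6*t) + exp(6*t), -t^2*exp(6*t)/2, t^2*exp(6*t) + t*exp(6*t)]
  [-2*t*exp(6*t), -t^2*exp(6*t) - 2*t*exp(6*t) + exp(6*t), 2*t^2*exp(6*t) + 6*t*exp(6*t)]
  [-t*exp(6*t), -t^2*exp(6*t)/2 - t*exp(6*t), t^2*exp(6*t) + 3*t*exp(6*t) + exp(6*t)]

Strategy: write A = P · J · P⁻¹ where J is a Jordan canonical form, so e^{tA} = P · e^{tJ} · P⁻¹, and e^{tJ} can be computed block-by-block.

A has Jordan form
J =
  [6, 1, 0]
  [0, 6, 1]
  [0, 0, 6]
(up to reordering of blocks).

Per-block formulas:
  For a 3×3 Jordan block J_3(6): exp(t · J_3(6)) = e^(6t)·(I + t·N + (t^2/2)·N^2), where N is the 3×3 nilpotent shift.

After assembling e^{tJ} and conjugating by P, we get:

e^{tA} =
  [-t*exp(6*t) + exp(6*t), -t^2*exp(6*t)/2, t^2*exp(6*t) + t*exp(6*t)]
  [-2*t*exp(6*t), -t^2*exp(6*t) - 2*t*exp(6*t) + exp(6*t), 2*t^2*exp(6*t) + 6*t*exp(6*t)]
  [-t*exp(6*t), -t^2*exp(6*t)/2 - t*exp(6*t), t^2*exp(6*t) + 3*t*exp(6*t) + exp(6*t)]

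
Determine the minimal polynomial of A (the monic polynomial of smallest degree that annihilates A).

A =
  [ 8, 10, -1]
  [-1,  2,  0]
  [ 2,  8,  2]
x^3 - 12*x^2 + 48*x - 64

The characteristic polynomial is χ_A(x) = (x - 4)^3, so the eigenvalues are known. The minimal polynomial is
  m_A(x) = Π_λ (x − λ)^{k_λ}
where k_λ is the size of the *largest* Jordan block for λ (equivalently, the smallest k with (A − λI)^k v = 0 for every generalised eigenvector v of λ).

  λ = 4: largest Jordan block has size 3, contributing (x − 4)^3

So m_A(x) = (x - 4)^3 = x^3 - 12*x^2 + 48*x - 64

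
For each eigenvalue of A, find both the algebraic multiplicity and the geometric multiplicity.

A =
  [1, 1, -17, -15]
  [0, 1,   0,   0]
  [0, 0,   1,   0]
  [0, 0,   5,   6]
λ = 1: alg = 3, geom = 2; λ = 6: alg = 1, geom = 1

Step 1 — factor the characteristic polynomial to read off the algebraic multiplicities:
  χ_A(x) = (x - 6)*(x - 1)^3

Step 2 — compute geometric multiplicities via the rank-nullity identity g(λ) = n − rank(A − λI):
  rank(A − (1)·I) = 2, so dim ker(A − (1)·I) = n − 2 = 2
  rank(A − (6)·I) = 3, so dim ker(A − (6)·I) = n − 3 = 1

Summary:
  λ = 1: algebraic multiplicity = 3, geometric multiplicity = 2
  λ = 6: algebraic multiplicity = 1, geometric multiplicity = 1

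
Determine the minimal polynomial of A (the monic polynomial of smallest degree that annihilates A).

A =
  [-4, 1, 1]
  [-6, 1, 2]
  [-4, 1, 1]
x^3 + 2*x^2 + x

The characteristic polynomial is χ_A(x) = x*(x + 1)^2, so the eigenvalues are known. The minimal polynomial is
  m_A(x) = Π_λ (x − λ)^{k_λ}
where k_λ is the size of the *largest* Jordan block for λ (equivalently, the smallest k with (A − λI)^k v = 0 for every generalised eigenvector v of λ).

  λ = -1: largest Jordan block has size 2, contributing (x + 1)^2
  λ = 0: largest Jordan block has size 1, contributing (x − 0)

So m_A(x) = x*(x + 1)^2 = x^3 + 2*x^2 + x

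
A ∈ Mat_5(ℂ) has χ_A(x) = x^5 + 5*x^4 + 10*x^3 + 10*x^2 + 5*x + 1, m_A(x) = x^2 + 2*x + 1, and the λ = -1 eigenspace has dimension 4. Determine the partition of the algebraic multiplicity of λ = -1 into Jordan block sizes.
Block sizes for λ = -1: [2, 1, 1, 1]

Step 1 — from the characteristic polynomial, algebraic multiplicity of λ = -1 is 5. From dim ker(A − (-1)·I) = 4, there are exactly 4 Jordan blocks for λ = -1.
Step 2 — from the minimal polynomial, the factor (x + 1)^2 tells us the largest block for λ = -1 has size 2.
Step 3 — with total size 5, 4 blocks, and largest block 2, the block sizes (in nonincreasing order) are [2, 1, 1, 1].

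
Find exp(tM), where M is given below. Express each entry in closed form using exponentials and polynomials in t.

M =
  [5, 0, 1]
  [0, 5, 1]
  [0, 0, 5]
e^{tM} =
  [exp(5*t), 0, t*exp(5*t)]
  [0, exp(5*t), t*exp(5*t)]
  [0, 0, exp(5*t)]

Strategy: write M = P · J · P⁻¹ where J is a Jordan canonical form, so e^{tM} = P · e^{tJ} · P⁻¹, and e^{tJ} can be computed block-by-block.

M has Jordan form
J =
  [5, 1, 0]
  [0, 5, 0]
  [0, 0, 5]
(up to reordering of blocks).

Per-block formulas:
  For a 2×2 Jordan block J_2(5): exp(t · J_2(5)) = e^(5t)·(I + t·N), where N is the 2×2 nilpotent shift.
  For a 1×1 block at λ = 5: exp(t · [5]) = [e^(5t)].

After assembling e^{tJ} and conjugating by P, we get:

e^{tM} =
  [exp(5*t), 0, t*exp(5*t)]
  [0, exp(5*t), t*exp(5*t)]
  [0, 0, exp(5*t)]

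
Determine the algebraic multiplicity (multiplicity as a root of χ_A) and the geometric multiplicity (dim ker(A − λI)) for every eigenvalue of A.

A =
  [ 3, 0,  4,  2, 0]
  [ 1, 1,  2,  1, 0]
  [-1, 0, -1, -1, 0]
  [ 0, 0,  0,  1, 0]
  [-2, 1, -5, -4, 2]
λ = 1: alg = 4, geom = 3; λ = 2: alg = 1, geom = 1

Step 1 — factor the characteristic polynomial to read off the algebraic multiplicities:
  χ_A(x) = (x - 2)*(x - 1)^4

Step 2 — compute geometric multiplicities via the rank-nullity identity g(λ) = n − rank(A − λI):
  rank(A − (1)·I) = 2, so dim ker(A − (1)·I) = n − 2 = 3
  rank(A − (2)·I) = 4, so dim ker(A − (2)·I) = n − 4 = 1

Summary:
  λ = 1: algebraic multiplicity = 4, geometric multiplicity = 3
  λ = 2: algebraic multiplicity = 1, geometric multiplicity = 1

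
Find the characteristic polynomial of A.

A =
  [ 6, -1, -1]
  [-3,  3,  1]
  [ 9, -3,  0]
x^3 - 9*x^2 + 27*x - 27

Expanding det(x·I − A) (e.g. by cofactor expansion or by noting that A is similar to its Jordan form J, which has the same characteristic polynomial as A) gives
  χ_A(x) = x^3 - 9*x^2 + 27*x - 27
which factors as (x - 3)^3. The eigenvalues (with algebraic multiplicities) are λ = 3 with multiplicity 3.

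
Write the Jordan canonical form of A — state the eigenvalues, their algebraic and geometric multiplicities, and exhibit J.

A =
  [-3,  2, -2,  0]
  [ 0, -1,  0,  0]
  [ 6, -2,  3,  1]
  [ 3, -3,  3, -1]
J_1(-1) ⊕ J_1(-1) ⊕ J_2(0)

The characteristic polynomial is
  det(x·I − A) = x^4 + 2*x^3 + x^2 = x^2*(x + 1)^2

Eigenvalues and multiplicities (the geometric multiplicity of λ is n − rank(A − λI), which equals the number of Jordan blocks for λ):
  λ = -1: algebraic multiplicity = 2, geometric multiplicity = 2
  λ = 0: algebraic multiplicity = 2, geometric multiplicity = 1

Determining the block sizes for each eigenvalue:
  λ = -1: gm = am = 2, so every block has size 1 → block sizes [1, 1]
  λ = 0: one block (gm = 1), so the single block has size am = 2 → block sizes [2]

Assembling the blocks gives a Jordan form
J =
  [-1,  0, 0, 0]
  [ 0, -1, 0, 0]
  [ 0,  0, 0, 1]
  [ 0,  0, 0, 0]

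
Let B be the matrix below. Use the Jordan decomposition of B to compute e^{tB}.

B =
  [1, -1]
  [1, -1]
e^{tB} =
  [t + 1, -t]
  [t, 1 - t]

Strategy: write B = P · J · P⁻¹ where J is a Jordan canonical form, so e^{tB} = P · e^{tJ} · P⁻¹, and e^{tJ} can be computed block-by-block.

B has Jordan form
J =
  [0, 1]
  [0, 0]
(up to reordering of blocks).

Per-block formulas:
  For a 2×2 Jordan block J_2(0): exp(t · J_2(0)) = e^(0t)·(I + t·N), where N is the 2×2 nilpotent shift.

After assembling e^{tJ} and conjugating by P, we get:

e^{tB} =
  [t + 1, -t]
  [t, 1 - t]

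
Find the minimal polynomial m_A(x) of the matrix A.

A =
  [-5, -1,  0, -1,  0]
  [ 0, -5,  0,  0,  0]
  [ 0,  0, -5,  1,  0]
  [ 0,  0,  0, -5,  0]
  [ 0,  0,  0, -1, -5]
x^2 + 10*x + 25

The characteristic polynomial is χ_A(x) = (x + 5)^5, so the eigenvalues are known. The minimal polynomial is
  m_A(x) = Π_λ (x − λ)^{k_λ}
where k_λ is the size of the *largest* Jordan block for λ (equivalently, the smallest k with (A − λI)^k v = 0 for every generalised eigenvector v of λ).

  λ = -5: largest Jordan block has size 2, contributing (x + 5)^2

So m_A(x) = (x + 5)^2 = x^2 + 10*x + 25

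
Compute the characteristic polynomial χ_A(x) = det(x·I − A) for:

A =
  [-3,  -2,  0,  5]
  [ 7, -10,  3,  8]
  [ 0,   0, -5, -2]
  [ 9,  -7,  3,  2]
x^4 + 16*x^3 + 90*x^2 + 200*x + 125

Expanding det(x·I − A) (e.g. by cofactor expansion or by noting that A is similar to its Jordan form J, which has the same characteristic polynomial as A) gives
  χ_A(x) = x^4 + 16*x^3 + 90*x^2 + 200*x + 125
which factors as (x + 1)*(x + 5)^3. The eigenvalues (with algebraic multiplicities) are λ = -5 with multiplicity 3, λ = -1 with multiplicity 1.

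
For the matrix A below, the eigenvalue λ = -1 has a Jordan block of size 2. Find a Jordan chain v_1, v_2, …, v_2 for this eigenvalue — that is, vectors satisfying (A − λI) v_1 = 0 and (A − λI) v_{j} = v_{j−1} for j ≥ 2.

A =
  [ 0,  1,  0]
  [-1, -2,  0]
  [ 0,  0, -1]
A Jordan chain for λ = -1 of length 2:
v_1 = (1, -1, 0)ᵀ
v_2 = (1, 0, 0)ᵀ

Let N = A − (-1)·I. We want v_2 with N^2 v_2 = 0 but N^1 v_2 ≠ 0; then v_{j-1} := N · v_j for j = 2, …, 2.

Pick v_2 = (1, 0, 0)ᵀ.
Then v_1 = N · v_2 = (1, -1, 0)ᵀ.

Sanity check: (A − (-1)·I) v_1 = (0, 0, 0)ᵀ = 0. ✓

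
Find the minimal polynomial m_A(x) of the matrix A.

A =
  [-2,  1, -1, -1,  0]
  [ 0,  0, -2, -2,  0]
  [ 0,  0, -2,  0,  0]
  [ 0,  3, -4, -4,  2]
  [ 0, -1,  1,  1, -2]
x^3 + 6*x^2 + 12*x + 8

The characteristic polynomial is χ_A(x) = (x + 2)^5, so the eigenvalues are known. The minimal polynomial is
  m_A(x) = Π_λ (x − λ)^{k_λ}
where k_λ is the size of the *largest* Jordan block for λ (equivalently, the smallest k with (A − λI)^k v = 0 for every generalised eigenvector v of λ).

  λ = -2: largest Jordan block has size 3, contributing (x + 2)^3

So m_A(x) = (x + 2)^3 = x^3 + 6*x^2 + 12*x + 8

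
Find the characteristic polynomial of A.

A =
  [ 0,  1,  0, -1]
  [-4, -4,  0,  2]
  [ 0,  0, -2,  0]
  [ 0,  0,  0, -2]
x^4 + 8*x^3 + 24*x^2 + 32*x + 16

Expanding det(x·I − A) (e.g. by cofactor expansion or by noting that A is similar to its Jordan form J, which has the same characteristic polynomial as A) gives
  χ_A(x) = x^4 + 8*x^3 + 24*x^2 + 32*x + 16
which factors as (x + 2)^4. The eigenvalues (with algebraic multiplicities) are λ = -2 with multiplicity 4.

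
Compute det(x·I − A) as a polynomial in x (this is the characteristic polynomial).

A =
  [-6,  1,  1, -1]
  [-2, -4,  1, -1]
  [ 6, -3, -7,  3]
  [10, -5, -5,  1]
x^4 + 16*x^3 + 96*x^2 + 256*x + 256

Expanding det(x·I − A) (e.g. by cofactor expansion or by noting that A is similar to its Jordan form J, which has the same characteristic polynomial as A) gives
  χ_A(x) = x^4 + 16*x^3 + 96*x^2 + 256*x + 256
which factors as (x + 4)^4. The eigenvalues (with algebraic multiplicities) are λ = -4 with multiplicity 4.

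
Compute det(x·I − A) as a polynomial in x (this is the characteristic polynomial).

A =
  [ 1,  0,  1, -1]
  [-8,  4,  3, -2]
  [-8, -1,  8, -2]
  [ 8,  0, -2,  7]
x^4 - 20*x^3 + 150*x^2 - 500*x + 625

Expanding det(x·I − A) (e.g. by cofactor expansion or by noting that A is similar to its Jordan form J, which has the same characteristic polynomial as A) gives
  χ_A(x) = x^4 - 20*x^3 + 150*x^2 - 500*x + 625
which factors as (x - 5)^4. The eigenvalues (with algebraic multiplicities) are λ = 5 with multiplicity 4.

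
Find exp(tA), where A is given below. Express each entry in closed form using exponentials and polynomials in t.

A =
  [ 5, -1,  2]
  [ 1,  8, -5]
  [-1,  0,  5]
e^{tA} =
  [-t^2*exp(6*t) - t*exp(6*t) + exp(6*t), -t^2*exp(6*t)/2 - t*exp(6*t), t^2*exp(6*t)/2 + 2*t*exp(6*t)]
  [3*t^2*exp(6*t) + t*exp(6*t), 3*t^2*exp(6*t)/2 + 2*t*exp(6*t) + exp(6*t), -3*t^2*exp(6*t)/2 - 5*t*exp(6*t)]
  [t^2*exp(6*t) - t*exp(6*t), t^2*exp(6*t)/2, -t^2*exp(6*t)/2 - t*exp(6*t) + exp(6*t)]

Strategy: write A = P · J · P⁻¹ where J is a Jordan canonical form, so e^{tA} = P · e^{tJ} · P⁻¹, and e^{tJ} can be computed block-by-block.

A has Jordan form
J =
  [6, 1, 0]
  [0, 6, 1]
  [0, 0, 6]
(up to reordering of blocks).

Per-block formulas:
  For a 3×3 Jordan block J_3(6): exp(t · J_3(6)) = e^(6t)·(I + t·N + (t^2/2)·N^2), where N is the 3×3 nilpotent shift.

After assembling e^{tJ} and conjugating by P, we get:

e^{tA} =
  [-t^2*exp(6*t) - t*exp(6*t) + exp(6*t), -t^2*exp(6*t)/2 - t*exp(6*t), t^2*exp(6*t)/2 + 2*t*exp(6*t)]
  [3*t^2*exp(6*t) + t*exp(6*t), 3*t^2*exp(6*t)/2 + 2*t*exp(6*t) + exp(6*t), -3*t^2*exp(6*t)/2 - 5*t*exp(6*t)]
  [t^2*exp(6*t) - t*exp(6*t), t^2*exp(6*t)/2, -t^2*exp(6*t)/2 - t*exp(6*t) + exp(6*t)]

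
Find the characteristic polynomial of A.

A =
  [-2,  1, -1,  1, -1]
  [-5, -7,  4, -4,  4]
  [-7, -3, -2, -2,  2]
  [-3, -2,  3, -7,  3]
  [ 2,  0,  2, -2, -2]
x^5 + 20*x^4 + 160*x^3 + 640*x^2 + 1280*x + 1024

Expanding det(x·I − A) (e.g. by cofactor expansion or by noting that A is similar to its Jordan form J, which has the same characteristic polynomial as A) gives
  χ_A(x) = x^5 + 20*x^4 + 160*x^3 + 640*x^2 + 1280*x + 1024
which factors as (x + 4)^5. The eigenvalues (with algebraic multiplicities) are λ = -4 with multiplicity 5.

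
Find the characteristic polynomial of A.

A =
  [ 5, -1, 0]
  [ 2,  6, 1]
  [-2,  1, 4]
x^3 - 15*x^2 + 75*x - 125

Expanding det(x·I − A) (e.g. by cofactor expansion or by noting that A is similar to its Jordan form J, which has the same characteristic polynomial as A) gives
  χ_A(x) = x^3 - 15*x^2 + 75*x - 125
which factors as (x - 5)^3. The eigenvalues (with algebraic multiplicities) are λ = 5 with multiplicity 3.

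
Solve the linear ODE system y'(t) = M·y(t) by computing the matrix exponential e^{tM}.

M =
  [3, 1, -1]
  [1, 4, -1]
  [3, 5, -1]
e^{tM} =
  [-t^2*exp(2*t)/2 + t*exp(2*t) + exp(2*t), -t^2*exp(2*t) + t*exp(2*t), t^2*exp(2*t)/2 - t*exp(2*t)]
  [t*exp(2*t), 2*t*exp(2*t) + exp(2*t), -t*exp(2*t)]
  [-t^2*exp(2*t)/2 + 3*t*exp(2*t), -t^2*exp(2*t) + 5*t*exp(2*t), t^2*exp(2*t)/2 - 3*t*exp(2*t) + exp(2*t)]

Strategy: write M = P · J · P⁻¹ where J is a Jordan canonical form, so e^{tM} = P · e^{tJ} · P⁻¹, and e^{tJ} can be computed block-by-block.

M has Jordan form
J =
  [2, 1, 0]
  [0, 2, 1]
  [0, 0, 2]
(up to reordering of blocks).

Per-block formulas:
  For a 3×3 Jordan block J_3(2): exp(t · J_3(2)) = e^(2t)·(I + t·N + (t^2/2)·N^2), where N is the 3×3 nilpotent shift.

After assembling e^{tJ} and conjugating by P, we get:

e^{tM} =
  [-t^2*exp(2*t)/2 + t*exp(2*t) + exp(2*t), -t^2*exp(2*t) + t*exp(2*t), t^2*exp(2*t)/2 - t*exp(2*t)]
  [t*exp(2*t), 2*t*exp(2*t) + exp(2*t), -t*exp(2*t)]
  [-t^2*exp(2*t)/2 + 3*t*exp(2*t), -t^2*exp(2*t) + 5*t*exp(2*t), t^2*exp(2*t)/2 - 3*t*exp(2*t) + exp(2*t)]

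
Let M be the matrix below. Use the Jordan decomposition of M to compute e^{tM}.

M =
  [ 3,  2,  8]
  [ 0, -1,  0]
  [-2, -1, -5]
e^{tM} =
  [4*t*exp(-t) + exp(-t), 2*t*exp(-t), 8*t*exp(-t)]
  [0, exp(-t), 0]
  [-2*t*exp(-t), -t*exp(-t), -4*t*exp(-t) + exp(-t)]

Strategy: write M = P · J · P⁻¹ where J is a Jordan canonical form, so e^{tM} = P · e^{tJ} · P⁻¹, and e^{tJ} can be computed block-by-block.

M has Jordan form
J =
  [-1,  1,  0]
  [ 0, -1,  0]
  [ 0,  0, -1]
(up to reordering of blocks).

Per-block formulas:
  For a 2×2 Jordan block J_2(-1): exp(t · J_2(-1)) = e^(-1t)·(I + t·N), where N is the 2×2 nilpotent shift.
  For a 1×1 block at λ = -1: exp(t · [-1]) = [e^(-1t)].

After assembling e^{tJ} and conjugating by P, we get:

e^{tM} =
  [4*t*exp(-t) + exp(-t), 2*t*exp(-t), 8*t*exp(-t)]
  [0, exp(-t), 0]
  [-2*t*exp(-t), -t*exp(-t), -4*t*exp(-t) + exp(-t)]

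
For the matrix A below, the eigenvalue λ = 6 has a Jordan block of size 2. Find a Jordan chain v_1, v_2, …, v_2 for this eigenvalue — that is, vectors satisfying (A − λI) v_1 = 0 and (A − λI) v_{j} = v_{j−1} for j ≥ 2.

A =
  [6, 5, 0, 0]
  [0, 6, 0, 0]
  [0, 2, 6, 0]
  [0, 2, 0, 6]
A Jordan chain for λ = 6 of length 2:
v_1 = (5, 0, 2, 2)ᵀ
v_2 = (0, 1, 0, 0)ᵀ

Let N = A − (6)·I. We want v_2 with N^2 v_2 = 0 but N^1 v_2 ≠ 0; then v_{j-1} := N · v_j for j = 2, …, 2.

Pick v_2 = (0, 1, 0, 0)ᵀ.
Then v_1 = N · v_2 = (5, 0, 2, 2)ᵀ.

Sanity check: (A − (6)·I) v_1 = (0, 0, 0, 0)ᵀ = 0. ✓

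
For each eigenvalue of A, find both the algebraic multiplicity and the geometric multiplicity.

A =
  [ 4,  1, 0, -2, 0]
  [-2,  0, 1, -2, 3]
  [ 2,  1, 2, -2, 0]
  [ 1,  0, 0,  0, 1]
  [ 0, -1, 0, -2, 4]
λ = 2: alg = 5, geom = 2

Step 1 — factor the characteristic polynomial to read off the algebraic multiplicities:
  χ_A(x) = (x - 2)^5

Step 2 — compute geometric multiplicities via the rank-nullity identity g(λ) = n − rank(A − λI):
  rank(A − (2)·I) = 3, so dim ker(A − (2)·I) = n − 3 = 2

Summary:
  λ = 2: algebraic multiplicity = 5, geometric multiplicity = 2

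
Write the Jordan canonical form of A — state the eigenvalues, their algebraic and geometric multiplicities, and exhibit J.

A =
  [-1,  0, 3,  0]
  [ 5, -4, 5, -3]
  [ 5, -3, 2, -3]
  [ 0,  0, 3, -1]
J_3(-1) ⊕ J_1(-1)

The characteristic polynomial is
  det(x·I − A) = x^4 + 4*x^3 + 6*x^2 + 4*x + 1 = (x + 1)^4

Eigenvalues and multiplicities (the geometric multiplicity of λ is n − rank(A − λI), which equals the number of Jordan blocks for λ):
  λ = -1: algebraic multiplicity = 4, geometric multiplicity = 2

Determining the block sizes for each eigenvalue:
  λ = -1: with am = 4 and gm = 2, the partition is not yet determined (e.g. several partitions of 4 into 2 parts exist). Let N = A − (-1)·I. Computing rank(N^1) = 2, rank(N^2) = 1, rank(N^3) = 0; the number of blocks of size ≥ j is rank(N^{j−1}) − rank(N^j), giving [2, 1, 1]. So we have 1 block(s) of size 3, 1 block(s) of size 1 → block sizes [3, 1]

Assembling the blocks gives a Jordan form
J =
  [-1,  1,  0,  0]
  [ 0, -1,  1,  0]
  [ 0,  0, -1,  0]
  [ 0,  0,  0, -1]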